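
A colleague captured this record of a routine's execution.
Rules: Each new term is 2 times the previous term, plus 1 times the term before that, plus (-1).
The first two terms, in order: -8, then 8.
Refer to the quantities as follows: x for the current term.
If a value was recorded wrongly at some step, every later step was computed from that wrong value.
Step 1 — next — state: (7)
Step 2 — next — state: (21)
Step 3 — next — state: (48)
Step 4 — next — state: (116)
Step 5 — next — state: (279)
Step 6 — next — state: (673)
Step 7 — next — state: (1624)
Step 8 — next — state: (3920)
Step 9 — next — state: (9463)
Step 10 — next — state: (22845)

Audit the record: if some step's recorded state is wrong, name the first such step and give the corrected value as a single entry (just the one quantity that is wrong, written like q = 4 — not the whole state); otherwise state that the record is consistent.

no error

Recomputing the run from the initial state:
step 1: x = 7
step 2: x = 21
step 3: x = 48
step 4: x = 116
step 5: x = 279
step 6: x = 673
step 7: x = 1624
step 8: x = 3920
step 9: x = 9463
step 10: x = 22845
This matches the record at every step.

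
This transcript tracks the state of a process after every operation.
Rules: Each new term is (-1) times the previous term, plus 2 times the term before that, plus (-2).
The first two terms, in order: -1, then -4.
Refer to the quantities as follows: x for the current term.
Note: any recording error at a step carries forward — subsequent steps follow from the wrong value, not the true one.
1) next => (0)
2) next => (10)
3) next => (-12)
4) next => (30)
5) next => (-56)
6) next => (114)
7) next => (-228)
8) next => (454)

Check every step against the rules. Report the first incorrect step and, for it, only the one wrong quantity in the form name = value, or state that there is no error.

Step 1: x = -1*(-4) + (2)*(-1) + (-2) = 0 — matches.
Step 2: x = -1*(0) + (2)*(-4) + (-2) = -10 — the transcript has a different value.
First deviation found at step 2; the corrected entry is x = -10.

step 2, x = -10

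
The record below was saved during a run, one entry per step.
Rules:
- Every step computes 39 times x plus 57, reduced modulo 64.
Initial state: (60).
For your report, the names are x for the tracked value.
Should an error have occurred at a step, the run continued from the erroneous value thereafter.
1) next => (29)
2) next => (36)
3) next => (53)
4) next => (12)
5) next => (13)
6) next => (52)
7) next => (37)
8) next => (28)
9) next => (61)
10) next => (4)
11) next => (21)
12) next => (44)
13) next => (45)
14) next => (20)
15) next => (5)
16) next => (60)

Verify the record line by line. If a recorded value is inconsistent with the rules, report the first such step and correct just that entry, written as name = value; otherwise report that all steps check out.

step 1: x = (39*60 + 57) mod 64 = 29 -> consistent with the record
step 2: x = (39*29 + 57) mod 64 = 36 -> agrees with the record
step 3: x = (39*36 + 57) mod 64 = 53 -> verified
step 4: x = (39*53 + 57) mod 64 = 12 -> verified
step 5: x = (39*12 + 57) mod 64 = 13 -> confirmed correct
step 6: x = (39*13 + 57) mod 64 = 52 -> confirmed correct
step 7: x = (39*52 + 57) mod 64 = 37 -> agrees with the record
step 8: x = (39*37 + 57) mod 64 = 28 -> same as recorded
step 9: x = (39*28 + 57) mod 64 = 61 -> consistent with the record
step 10: x = (39*61 + 57) mod 64 = 4 -> no discrepancy
step 11: x = (39*4 + 57) mod 64 = 21 -> confirmed correct
step 12: x = (39*21 + 57) mod 64 = 44 -> matches
step 13: x = (39*44 + 57) mod 64 = 45 -> in agreement
step 14: x = (39*45 + 57) mod 64 = 20 -> confirmed correct
step 15: x = (39*20 + 57) mod 64 = 5 -> exactly as logged
step 16: x = (39*5 + 57) mod 64 = 60 -> in agreement
All entries verified; no error found.

no error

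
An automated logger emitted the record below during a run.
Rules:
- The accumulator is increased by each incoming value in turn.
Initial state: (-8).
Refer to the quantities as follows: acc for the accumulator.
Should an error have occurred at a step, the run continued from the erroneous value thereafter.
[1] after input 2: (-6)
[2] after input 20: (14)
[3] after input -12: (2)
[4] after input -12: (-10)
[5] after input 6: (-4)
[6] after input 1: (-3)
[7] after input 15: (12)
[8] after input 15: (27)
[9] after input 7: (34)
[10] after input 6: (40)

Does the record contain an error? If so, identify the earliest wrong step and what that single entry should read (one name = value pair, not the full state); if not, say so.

no error

step 1: acc = -8 + 2 = -6 -> matches
step 2: acc = -6 + 20 = 14 -> checks out
step 3: acc = 14 + -12 = 2 -> no discrepancy
step 4: acc = 2 + -12 = -10 -> confirmed correct
step 5: acc = -10 + 6 = -4 -> no discrepancy
step 6: acc = -4 + 1 = -3 -> no discrepancy
step 7: acc = -3 + 15 = 12 -> checks out
step 8: acc = 12 + 15 = 27 -> exactly as logged
step 9: acc = 27 + 7 = 34 -> in agreement
step 10: acc = 34 + 6 = 40 -> agrees with the record
All steps check out; nothing to correct.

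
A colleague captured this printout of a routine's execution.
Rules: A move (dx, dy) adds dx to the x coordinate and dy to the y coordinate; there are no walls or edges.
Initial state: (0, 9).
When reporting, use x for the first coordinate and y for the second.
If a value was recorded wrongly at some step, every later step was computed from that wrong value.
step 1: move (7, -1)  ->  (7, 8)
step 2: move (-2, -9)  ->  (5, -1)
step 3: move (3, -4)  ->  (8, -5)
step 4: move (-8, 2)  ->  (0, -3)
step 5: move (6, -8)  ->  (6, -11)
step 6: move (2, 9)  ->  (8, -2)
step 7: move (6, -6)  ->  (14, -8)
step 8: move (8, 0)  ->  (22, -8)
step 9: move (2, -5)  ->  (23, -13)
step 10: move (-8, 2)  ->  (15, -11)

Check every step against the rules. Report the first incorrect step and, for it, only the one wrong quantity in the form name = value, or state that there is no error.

step 9, x = 24

Step 1: x = 0 + (7) = 7, y = 9 + (-1) = 8 — exactly as logged.
Step 2: x = 7 + (-2) = 5, y = 8 + (-9) = -1 — same as recorded.
Step 3: x = 5 + (3) = 8, y = -1 + (-4) = -5 — checks out.
Step 4: x = 8 + (-8) = 0, y = -5 + (2) = -3 — in agreement.
Step 5: x = 0 + (6) = 6, y = -3 + (-8) = -11 — exactly as logged.
Step 6: x = 6 + (2) = 8, y = -11 + (9) = -2 — same as recorded.
Step 7: x = 8 + (6) = 14, y = -2 + (-6) = -8 — matches.
Step 8: x = 14 + (8) = 22, y = -8 + (0) = -8 — checks out.
Step 9: x = 22 + (2) = 24, y = -8 + (-5) = -13 — first mismatch against the printout.
The earliest wrong entry is at step 9: it should read x = 24.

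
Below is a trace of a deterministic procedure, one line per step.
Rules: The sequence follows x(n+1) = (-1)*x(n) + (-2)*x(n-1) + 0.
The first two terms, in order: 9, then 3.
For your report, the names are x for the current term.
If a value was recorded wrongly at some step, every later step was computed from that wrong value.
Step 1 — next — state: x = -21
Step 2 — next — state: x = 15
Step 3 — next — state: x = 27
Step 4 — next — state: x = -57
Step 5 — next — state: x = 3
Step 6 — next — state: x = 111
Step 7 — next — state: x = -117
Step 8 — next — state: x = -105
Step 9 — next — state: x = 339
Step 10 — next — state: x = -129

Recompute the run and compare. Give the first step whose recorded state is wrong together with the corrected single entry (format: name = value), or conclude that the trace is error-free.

Recomputing the run from the initial state:
step 1: x = -21
step 2: x = 15
step 3: x = 27
step 4: x = -57
step 5: x = 3
step 6: x = 111
step 7: x = -117
step 8: x = -105
step 9: x = 339
step 10: x = -129
This matches the trace at every step.

no error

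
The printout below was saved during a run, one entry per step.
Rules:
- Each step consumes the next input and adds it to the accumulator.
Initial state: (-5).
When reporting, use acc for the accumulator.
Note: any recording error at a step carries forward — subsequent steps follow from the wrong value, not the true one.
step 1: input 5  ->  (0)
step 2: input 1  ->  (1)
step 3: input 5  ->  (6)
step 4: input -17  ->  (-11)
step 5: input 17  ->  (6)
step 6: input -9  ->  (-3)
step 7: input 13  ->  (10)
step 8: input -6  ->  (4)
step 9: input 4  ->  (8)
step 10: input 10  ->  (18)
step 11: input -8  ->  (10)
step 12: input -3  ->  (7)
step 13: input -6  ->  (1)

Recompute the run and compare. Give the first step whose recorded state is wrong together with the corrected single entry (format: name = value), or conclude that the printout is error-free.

step 1: acc = -5 + 5 = 0 -> confirmed correct
step 2: acc = 0 + 1 = 1 -> verified
step 3: acc = 1 + 5 = 6 -> confirmed correct
step 4: acc = 6 + -17 = -11 -> verified
step 5: acc = -11 + 17 = 6 -> consistent with the printout
step 6: acc = 6 + -9 = -3 -> exactly as logged
step 7: acc = -3 + 13 = 10 -> exactly as logged
step 8: acc = 10 + -6 = 4 -> consistent with the printout
step 9: acc = 4 + 4 = 8 -> same as recorded
step 10: acc = 8 + 10 = 18 -> exactly as logged
step 11: acc = 18 + -8 = 10 -> consistent with the printout
step 12: acc = 10 + -3 = 7 -> in agreement
step 13: acc = 7 + -6 = 1 -> exactly as logged
All entries verified; no error found.

no error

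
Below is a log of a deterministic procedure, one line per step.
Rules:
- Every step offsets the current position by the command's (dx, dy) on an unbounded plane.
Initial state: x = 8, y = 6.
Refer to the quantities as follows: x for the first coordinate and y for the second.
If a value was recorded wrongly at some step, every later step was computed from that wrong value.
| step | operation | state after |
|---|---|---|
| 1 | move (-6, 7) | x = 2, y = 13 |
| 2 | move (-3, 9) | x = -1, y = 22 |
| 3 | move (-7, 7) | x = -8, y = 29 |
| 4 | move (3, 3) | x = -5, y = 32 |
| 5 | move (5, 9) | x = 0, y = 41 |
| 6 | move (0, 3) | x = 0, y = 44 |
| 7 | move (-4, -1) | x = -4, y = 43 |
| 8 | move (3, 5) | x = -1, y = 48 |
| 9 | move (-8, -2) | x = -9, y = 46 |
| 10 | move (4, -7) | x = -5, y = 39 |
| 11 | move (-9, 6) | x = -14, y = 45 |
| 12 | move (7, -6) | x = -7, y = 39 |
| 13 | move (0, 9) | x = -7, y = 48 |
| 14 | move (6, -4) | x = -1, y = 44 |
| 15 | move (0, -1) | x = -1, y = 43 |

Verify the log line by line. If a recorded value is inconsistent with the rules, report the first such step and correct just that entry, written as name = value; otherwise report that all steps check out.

no error

Recomputing the run from the initial state:
step 1: x = 2, y = 13
step 2: x = -1, y = 22
step 3: x = -8, y = 29
step 4: x = -5, y = 32
step 5: x = 0, y = 41
step 6: x = 0, y = 44
step 7: x = -4, y = 43
step 8: x = -1, y = 48
step 9: x = -9, y = 46
step 10: x = -5, y = 39
step 11: x = -14, y = 45
step 12: x = -7, y = 39
step 13: x = -7, y = 48
step 14: x = -1, y = 44
step 15: x = -1, y = 43
This matches the log at every step.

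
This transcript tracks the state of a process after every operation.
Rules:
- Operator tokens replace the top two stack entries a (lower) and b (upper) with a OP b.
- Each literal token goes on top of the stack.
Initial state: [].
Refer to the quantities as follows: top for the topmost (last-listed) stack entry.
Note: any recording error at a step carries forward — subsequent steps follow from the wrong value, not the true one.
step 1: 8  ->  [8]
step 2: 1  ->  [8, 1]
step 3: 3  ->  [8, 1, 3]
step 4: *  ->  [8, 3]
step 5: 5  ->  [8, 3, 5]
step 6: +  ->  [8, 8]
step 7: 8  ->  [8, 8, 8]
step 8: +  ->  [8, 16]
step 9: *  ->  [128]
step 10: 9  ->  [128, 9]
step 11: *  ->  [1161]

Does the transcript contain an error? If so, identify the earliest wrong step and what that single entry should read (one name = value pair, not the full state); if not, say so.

Recomputing the run from the initial state:
step 1: [8]
step 2: [8, 1]
step 3: [8, 1, 3]
step 4: [8, 3]
step 5: [8, 3, 5]
step 6: [8, 8]
step 7: [8, 8, 8]
step 8: [8, 16]
step 9: [128]
step 10: [128, 9]
step 11: [1152]
The first disagreement with the transcript is at step 11, where the value should be top = 1152.

step 11, top = 1152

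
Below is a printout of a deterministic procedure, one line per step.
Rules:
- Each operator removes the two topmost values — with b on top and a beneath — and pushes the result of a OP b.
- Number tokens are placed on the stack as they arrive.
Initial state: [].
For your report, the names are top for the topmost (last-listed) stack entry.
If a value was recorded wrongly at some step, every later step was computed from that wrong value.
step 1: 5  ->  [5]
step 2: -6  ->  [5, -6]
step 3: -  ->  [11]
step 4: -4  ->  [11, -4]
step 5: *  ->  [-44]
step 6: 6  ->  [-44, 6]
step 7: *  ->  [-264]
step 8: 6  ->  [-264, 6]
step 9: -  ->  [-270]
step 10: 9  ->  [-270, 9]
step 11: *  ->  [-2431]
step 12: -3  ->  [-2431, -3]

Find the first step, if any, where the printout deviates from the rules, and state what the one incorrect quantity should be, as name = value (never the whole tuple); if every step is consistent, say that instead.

Recomputing the run from the initial state:
step 1: [5]
step 2: [5, -6]
step 3: [11]
step 4: [11, -4]
step 5: [-44]
step 6: [-44, 6]
step 7: [-264]
step 8: [-264, 6]
step 9: [-270]
step 10: [-270, 9]
step 11: [-2430]
step 12: [-2430, -3]
The first disagreement with the printout is at step 11, where the value should be top = -2430.

step 11, top = -2430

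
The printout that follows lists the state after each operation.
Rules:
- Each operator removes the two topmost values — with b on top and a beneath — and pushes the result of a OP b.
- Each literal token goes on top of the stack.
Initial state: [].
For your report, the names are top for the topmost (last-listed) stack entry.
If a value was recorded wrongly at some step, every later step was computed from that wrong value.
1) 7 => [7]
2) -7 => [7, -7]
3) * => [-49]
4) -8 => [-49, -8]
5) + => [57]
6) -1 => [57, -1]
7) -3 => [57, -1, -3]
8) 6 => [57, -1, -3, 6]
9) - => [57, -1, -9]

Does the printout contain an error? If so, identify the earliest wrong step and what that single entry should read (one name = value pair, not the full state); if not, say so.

step 5, top = -57

1. push 7: top = 7 (verified)
2. push -7: top = -7 (consistent with the printout)
3. 7 * -7 = -49 (matches)
4. push -8: top = -8 (checks out)
5. -49 + -8 = -57 (the recorded entry deviates here)
The earliest wrong entry is at step 5: it should read top = -57.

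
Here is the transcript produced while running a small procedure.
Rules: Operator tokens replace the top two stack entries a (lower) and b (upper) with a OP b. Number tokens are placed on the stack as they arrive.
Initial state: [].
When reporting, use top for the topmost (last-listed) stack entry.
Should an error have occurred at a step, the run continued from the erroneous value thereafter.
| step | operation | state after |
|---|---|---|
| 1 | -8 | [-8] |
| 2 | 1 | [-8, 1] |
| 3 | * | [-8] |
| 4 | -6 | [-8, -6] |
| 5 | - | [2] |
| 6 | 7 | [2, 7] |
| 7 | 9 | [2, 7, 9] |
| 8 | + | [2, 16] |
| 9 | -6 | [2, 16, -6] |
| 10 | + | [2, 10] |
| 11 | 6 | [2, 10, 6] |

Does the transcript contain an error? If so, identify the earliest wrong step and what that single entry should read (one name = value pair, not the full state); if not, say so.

step 5, top = -2

Recomputing the run from the initial state:
step 1: [-8]
step 2: [-8, 1]
step 3: [-8]
step 4: [-8, -6]
step 5: [-2]
step 6: [-2, 7]
step 7: [-2, 7, 9]
step 8: [-2, 16]
step 9: [-2, 16, -6]
step 10: [-2, 10]
step 11: [-2, 10, 6]
The first disagreement with the transcript is at step 5, where the value should be top = -2.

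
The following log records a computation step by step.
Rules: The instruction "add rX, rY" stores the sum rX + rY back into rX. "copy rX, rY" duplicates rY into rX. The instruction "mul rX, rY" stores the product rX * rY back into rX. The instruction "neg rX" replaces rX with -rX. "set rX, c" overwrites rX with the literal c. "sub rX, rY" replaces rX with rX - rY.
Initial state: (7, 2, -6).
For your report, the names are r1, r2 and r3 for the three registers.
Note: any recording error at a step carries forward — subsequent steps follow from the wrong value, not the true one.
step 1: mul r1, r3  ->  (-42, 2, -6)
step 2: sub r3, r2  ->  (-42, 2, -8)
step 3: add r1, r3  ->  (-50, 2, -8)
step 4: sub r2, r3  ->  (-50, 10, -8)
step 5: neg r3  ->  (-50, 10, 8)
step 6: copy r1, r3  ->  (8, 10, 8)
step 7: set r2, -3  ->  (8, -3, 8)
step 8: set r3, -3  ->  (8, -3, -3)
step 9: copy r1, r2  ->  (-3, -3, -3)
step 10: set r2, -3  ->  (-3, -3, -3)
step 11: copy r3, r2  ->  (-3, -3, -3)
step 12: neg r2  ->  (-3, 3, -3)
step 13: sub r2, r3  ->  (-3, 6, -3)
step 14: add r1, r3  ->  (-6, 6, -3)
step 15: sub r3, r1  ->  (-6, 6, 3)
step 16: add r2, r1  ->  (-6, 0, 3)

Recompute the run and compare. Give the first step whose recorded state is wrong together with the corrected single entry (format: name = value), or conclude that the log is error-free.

Recomputing the run from the initial state:
step 1: r1 = -42, r2 = 2, r3 = -6
step 2: r1 = -42, r2 = 2, r3 = -8
step 3: r1 = -50, r2 = 2, r3 = -8
step 4: r1 = -50, r2 = 10, r3 = -8
step 5: r1 = -50, r2 = 10, r3 = 8
step 6: r1 = 8, r2 = 10, r3 = 8
step 7: r1 = 8, r2 = -3, r3 = 8
step 8: r1 = 8, r2 = -3, r3 = -3
step 9: r1 = -3, r2 = -3, r3 = -3
step 10: r1 = -3, r2 = -3, r3 = -3
step 11: r1 = -3, r2 = -3, r3 = -3
step 12: r1 = -3, r2 = 3, r3 = -3
step 13: r1 = -3, r2 = 6, r3 = -3
step 14: r1 = -6, r2 = 6, r3 = -3
step 15: r1 = -6, r2 = 6, r3 = 3
step 16: r1 = -6, r2 = 0, r3 = 3
This matches the log at every step.

no error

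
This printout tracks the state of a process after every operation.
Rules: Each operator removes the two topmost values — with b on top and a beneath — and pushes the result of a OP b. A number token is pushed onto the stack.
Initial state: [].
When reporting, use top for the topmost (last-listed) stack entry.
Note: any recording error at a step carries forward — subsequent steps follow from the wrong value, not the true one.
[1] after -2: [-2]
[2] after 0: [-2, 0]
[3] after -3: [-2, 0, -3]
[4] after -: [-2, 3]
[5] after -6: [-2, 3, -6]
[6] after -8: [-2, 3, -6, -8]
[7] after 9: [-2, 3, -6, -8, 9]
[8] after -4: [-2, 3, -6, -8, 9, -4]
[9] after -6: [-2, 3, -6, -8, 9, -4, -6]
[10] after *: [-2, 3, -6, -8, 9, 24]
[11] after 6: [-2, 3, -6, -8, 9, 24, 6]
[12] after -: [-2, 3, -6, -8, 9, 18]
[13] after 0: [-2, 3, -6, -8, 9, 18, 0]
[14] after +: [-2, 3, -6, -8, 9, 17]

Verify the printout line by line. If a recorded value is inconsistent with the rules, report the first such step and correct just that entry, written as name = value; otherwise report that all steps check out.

step 14, top = 18

step 1: push -2: top = -2 -> agrees with the printout
step 2: push 0: top = 0 -> verified
step 3: push -3: top = -3 -> same as recorded
step 4: 0 - -3 = 3 -> agrees with the printout
step 5: push -6: top = -6 -> verified
step 6: push -8: top = -8 -> no discrepancy
step 7: push 9: top = 9 -> consistent with the printout
step 8: push -4: top = -4 -> consistent with the printout
step 9: push -6: top = -6 -> confirmed correct
step 10: -4 * -6 = 24 -> same as recorded
step 11: push 6: top = 6 -> confirmed correct
step 12: 24 - 6 = 18 -> checks out
step 13: push 0: top = 0 -> exactly as logged
step 14: 18 + 0 = 18 -> the recorded entry deviates here
So the first discrepancy is step 14, where the right value is top = 18.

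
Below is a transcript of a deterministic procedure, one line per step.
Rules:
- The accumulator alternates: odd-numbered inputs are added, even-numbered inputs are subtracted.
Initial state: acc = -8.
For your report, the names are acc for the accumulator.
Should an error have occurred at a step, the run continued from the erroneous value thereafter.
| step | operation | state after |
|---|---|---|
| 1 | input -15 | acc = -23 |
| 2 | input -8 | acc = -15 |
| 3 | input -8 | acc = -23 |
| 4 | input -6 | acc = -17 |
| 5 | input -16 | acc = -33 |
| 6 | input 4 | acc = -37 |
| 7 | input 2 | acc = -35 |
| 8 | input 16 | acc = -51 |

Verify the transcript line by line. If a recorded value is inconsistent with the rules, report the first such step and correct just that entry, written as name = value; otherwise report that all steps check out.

step 1: acc = -8 + -15 = -23 -> matches
step 2: acc = -23 - -8 = -15 -> matches
step 3: acc = -15 + -8 = -23 -> checks out
step 4: acc = -23 - -6 = -17 -> confirmed correct
step 5: acc = -17 + -16 = -33 -> consistent with the transcript
step 6: acc = -33 - 4 = -37 -> confirmed correct
step 7: acc = -37 + 2 = -35 -> consistent with the transcript
step 8: acc = -35 - 16 = -51 -> checks out
The whole run recomputes cleanly — no discrepancies.

no error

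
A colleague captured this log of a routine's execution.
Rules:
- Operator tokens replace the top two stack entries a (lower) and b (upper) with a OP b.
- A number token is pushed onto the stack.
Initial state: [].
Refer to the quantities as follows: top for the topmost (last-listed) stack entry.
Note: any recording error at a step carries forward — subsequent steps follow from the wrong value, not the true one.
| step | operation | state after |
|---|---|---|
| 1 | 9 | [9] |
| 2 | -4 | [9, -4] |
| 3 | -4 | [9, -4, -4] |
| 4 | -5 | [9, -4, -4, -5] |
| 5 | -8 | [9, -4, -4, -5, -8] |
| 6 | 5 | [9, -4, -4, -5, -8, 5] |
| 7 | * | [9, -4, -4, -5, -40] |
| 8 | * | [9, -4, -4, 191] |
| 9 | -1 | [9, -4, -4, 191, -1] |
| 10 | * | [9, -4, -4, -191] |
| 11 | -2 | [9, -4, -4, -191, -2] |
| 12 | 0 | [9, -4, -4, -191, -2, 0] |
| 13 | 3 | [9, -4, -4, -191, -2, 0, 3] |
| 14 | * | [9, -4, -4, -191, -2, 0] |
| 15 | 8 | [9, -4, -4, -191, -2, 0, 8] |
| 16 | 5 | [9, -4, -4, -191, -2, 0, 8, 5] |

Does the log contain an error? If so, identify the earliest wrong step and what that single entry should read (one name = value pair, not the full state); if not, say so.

step 1: push 9: top = 9 -> matches
step 2: push -4: top = -4 -> matches
step 3: push -4: top = -4 -> agrees with the log
step 4: push -5: top = -5 -> consistent with the log
step 5: push -8: top = -8 -> consistent with the log
step 6: push 5: top = 5 -> confirmed correct
step 7: -8 * 5 = -40 -> same as recorded
step 8: -5 * -40 = 200 -> the recorded entry deviates here
The audit stops at step 8: the recorded entry is wrong and should be top = 200.

step 8, top = 200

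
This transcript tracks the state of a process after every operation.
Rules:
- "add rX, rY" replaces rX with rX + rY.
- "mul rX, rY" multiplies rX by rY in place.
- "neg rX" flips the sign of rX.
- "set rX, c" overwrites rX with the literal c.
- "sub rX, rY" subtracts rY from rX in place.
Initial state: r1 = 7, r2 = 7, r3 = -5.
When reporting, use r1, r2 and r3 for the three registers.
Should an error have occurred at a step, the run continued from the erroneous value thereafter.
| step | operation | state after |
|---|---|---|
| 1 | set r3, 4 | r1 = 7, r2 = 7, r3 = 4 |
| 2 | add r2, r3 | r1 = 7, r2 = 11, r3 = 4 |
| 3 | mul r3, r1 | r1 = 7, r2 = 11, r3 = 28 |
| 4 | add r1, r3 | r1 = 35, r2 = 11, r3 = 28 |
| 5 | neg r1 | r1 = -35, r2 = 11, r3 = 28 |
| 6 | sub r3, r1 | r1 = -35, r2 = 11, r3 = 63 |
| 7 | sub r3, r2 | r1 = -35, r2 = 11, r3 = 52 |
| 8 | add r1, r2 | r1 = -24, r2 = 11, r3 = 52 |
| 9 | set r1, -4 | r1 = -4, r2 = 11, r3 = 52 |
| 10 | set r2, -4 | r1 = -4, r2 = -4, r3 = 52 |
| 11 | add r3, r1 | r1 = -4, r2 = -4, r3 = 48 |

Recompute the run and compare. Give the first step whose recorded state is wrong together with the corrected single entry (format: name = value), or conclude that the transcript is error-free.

no error

Step 1: r3 = 4 — exactly as logged.
Step 2: r2 = 7 + 4 = 11 — verified.
Step 3: r3 = 4 * 7 = 28 — verified.
Step 4: r1 = 7 + 28 = 35 — no discrepancy.
Step 5: r1 = -(35) = -35 — checks out.
Step 6: r3 = 28 - -35 = 63 — checks out.
Step 7: r3 = 63 - 11 = 52 — agrees with the transcript.
Step 8: r1 = -35 + 11 = -24 — matches.
Step 9: r1 = -4 — verified.
Step 10: r2 = -4 — consistent with the transcript.
Step 11: r3 = 52 + -4 = 48 — matches.
The whole run recomputes cleanly — no discrepancies.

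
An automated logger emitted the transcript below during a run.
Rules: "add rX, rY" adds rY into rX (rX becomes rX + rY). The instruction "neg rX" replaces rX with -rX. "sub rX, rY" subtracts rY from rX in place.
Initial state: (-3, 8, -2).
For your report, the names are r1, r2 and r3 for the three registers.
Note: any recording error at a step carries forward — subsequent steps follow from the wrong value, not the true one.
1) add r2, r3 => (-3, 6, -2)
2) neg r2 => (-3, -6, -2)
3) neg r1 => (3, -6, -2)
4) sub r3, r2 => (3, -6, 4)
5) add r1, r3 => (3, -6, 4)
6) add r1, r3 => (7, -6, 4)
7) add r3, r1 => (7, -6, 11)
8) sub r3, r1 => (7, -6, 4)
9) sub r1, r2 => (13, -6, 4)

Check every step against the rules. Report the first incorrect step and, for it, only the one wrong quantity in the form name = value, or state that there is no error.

Recomputing the run from the initial state:
step 1: r1 = -3, r2 = 6, r3 = -2
step 2: r1 = -3, r2 = -6, r3 = -2
step 3: r1 = 3, r2 = -6, r3 = -2
step 4: r1 = 3, r2 = -6, r3 = 4
step 5: r1 = 7, r2 = -6, r3 = 4
step 6: r1 = 11, r2 = -6, r3 = 4
step 7: r1 = 11, r2 = -6, r3 = 15
step 8: r1 = 11, r2 = -6, r3 = 4
step 9: r1 = 17, r2 = -6, r3 = 4
The first disagreement with the transcript is at step 5, where the value should be r1 = 7.

step 5, r1 = 7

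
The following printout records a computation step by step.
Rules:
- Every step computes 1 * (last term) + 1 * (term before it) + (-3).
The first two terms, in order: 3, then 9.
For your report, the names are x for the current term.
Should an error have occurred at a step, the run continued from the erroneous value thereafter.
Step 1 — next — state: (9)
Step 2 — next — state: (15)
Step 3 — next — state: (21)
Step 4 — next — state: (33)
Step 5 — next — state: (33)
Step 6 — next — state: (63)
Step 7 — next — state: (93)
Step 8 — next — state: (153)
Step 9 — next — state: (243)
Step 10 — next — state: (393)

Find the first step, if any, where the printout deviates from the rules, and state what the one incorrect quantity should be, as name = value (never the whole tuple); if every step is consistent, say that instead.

step 5, x = 51

Recomputing the run from the initial state:
step 1: x = 9
step 2: x = 15
step 3: x = 21
step 4: x = 33
step 5: x = 51
step 6: x = 81
step 7: x = 129
step 8: x = 207
step 9: x = 333
step 10: x = 537
The first disagreement with the printout is at step 5, where the value should be x = 51.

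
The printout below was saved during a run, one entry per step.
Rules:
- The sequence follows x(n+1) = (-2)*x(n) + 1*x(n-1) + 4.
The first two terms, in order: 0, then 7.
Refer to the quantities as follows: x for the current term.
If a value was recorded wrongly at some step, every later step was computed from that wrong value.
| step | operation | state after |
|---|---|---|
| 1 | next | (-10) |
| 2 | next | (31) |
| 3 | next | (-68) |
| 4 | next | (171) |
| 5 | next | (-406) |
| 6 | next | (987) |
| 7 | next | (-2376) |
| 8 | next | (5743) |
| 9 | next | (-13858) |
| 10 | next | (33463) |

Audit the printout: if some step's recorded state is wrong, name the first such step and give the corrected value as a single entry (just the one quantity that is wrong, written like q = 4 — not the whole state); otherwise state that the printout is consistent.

Recomputing the run from the initial state:
step 1: x = -10
step 2: x = 31
step 3: x = -68
step 4: x = 171
step 5: x = -406
step 6: x = 987
step 7: x = -2376
step 8: x = 5743
step 9: x = -13858
step 10: x = 33463
This matches the printout at every step.

no error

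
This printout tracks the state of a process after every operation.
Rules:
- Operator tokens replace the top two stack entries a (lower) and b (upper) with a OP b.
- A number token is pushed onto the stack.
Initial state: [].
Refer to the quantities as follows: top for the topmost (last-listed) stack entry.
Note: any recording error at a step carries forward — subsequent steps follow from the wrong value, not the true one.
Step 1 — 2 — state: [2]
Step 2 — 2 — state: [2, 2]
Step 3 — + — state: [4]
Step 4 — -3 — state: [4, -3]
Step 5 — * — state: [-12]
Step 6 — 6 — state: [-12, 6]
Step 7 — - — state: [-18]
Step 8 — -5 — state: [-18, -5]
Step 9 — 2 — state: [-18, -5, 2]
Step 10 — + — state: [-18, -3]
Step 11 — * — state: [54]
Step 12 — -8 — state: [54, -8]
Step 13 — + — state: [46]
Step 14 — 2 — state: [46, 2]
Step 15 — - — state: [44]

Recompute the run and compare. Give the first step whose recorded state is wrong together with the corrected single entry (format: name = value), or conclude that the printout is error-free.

no error

Recomputing the run from the initial state:
step 1: [2]
step 2: [2, 2]
step 3: [4]
step 4: [4, -3]
step 5: [-12]
step 6: [-12, 6]
step 7: [-18]
step 8: [-18, -5]
step 9: [-18, -5, 2]
step 10: [-18, -3]
step 11: [54]
step 12: [54, -8]
step 13: [46]
step 14: [46, 2]
step 15: [44]
This matches the printout at every step.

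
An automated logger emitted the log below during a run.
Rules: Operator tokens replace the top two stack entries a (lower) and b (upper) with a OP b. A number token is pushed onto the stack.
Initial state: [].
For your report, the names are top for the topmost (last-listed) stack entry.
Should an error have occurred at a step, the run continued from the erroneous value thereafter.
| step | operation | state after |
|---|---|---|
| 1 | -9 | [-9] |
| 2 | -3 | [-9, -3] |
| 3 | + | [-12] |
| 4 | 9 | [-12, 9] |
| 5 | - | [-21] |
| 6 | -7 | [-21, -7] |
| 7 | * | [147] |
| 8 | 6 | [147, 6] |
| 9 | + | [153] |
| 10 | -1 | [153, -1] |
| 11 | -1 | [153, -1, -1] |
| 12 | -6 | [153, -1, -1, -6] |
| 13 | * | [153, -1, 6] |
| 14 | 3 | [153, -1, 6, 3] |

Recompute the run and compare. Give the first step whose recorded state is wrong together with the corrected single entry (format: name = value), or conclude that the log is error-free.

no error

1. push -9: top = -9 (confirmed correct)
2. push -3: top = -3 (confirmed correct)
3. -9 + -3 = -12 (in agreement)
4. push 9: top = 9 (same as recorded)
5. -12 - 9 = -21 (in agreement)
6. push -7: top = -7 (agrees with the log)
7. -21 * -7 = 147 (consistent with the log)
8. push 6: top = 6 (same as recorded)
9. 147 + 6 = 153 (verified)
10. push -1: top = -1 (same as recorded)
11. push -1: top = -1 (no discrepancy)
12. push -6: top = -6 (verified)
13. -1 * -6 = 6 (consistent with the log)
14. push 3: top = 3 (same as recorded)
Every step is consistent.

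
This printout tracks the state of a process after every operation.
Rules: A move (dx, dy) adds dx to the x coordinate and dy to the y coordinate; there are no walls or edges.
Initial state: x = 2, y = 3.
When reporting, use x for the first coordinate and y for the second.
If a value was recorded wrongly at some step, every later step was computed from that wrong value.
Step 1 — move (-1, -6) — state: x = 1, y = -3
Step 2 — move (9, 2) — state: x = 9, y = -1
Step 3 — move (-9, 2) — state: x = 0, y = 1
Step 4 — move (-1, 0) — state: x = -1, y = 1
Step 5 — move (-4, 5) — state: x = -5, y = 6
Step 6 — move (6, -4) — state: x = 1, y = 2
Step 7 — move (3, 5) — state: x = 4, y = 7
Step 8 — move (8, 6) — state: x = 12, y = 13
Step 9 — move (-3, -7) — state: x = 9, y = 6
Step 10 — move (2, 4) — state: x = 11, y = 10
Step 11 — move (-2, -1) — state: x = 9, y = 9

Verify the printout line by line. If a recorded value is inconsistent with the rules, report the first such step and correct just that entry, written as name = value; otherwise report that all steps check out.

step 2, x = 10

step 1: x = 2 + (-1) = 1, y = 3 + (-6) = -3 -> verified
step 2: x = 1 + (9) = 10, y = -3 + (2) = -1 -> a discrepancy with the printout
The earliest wrong entry is at step 2: it should read x = 10.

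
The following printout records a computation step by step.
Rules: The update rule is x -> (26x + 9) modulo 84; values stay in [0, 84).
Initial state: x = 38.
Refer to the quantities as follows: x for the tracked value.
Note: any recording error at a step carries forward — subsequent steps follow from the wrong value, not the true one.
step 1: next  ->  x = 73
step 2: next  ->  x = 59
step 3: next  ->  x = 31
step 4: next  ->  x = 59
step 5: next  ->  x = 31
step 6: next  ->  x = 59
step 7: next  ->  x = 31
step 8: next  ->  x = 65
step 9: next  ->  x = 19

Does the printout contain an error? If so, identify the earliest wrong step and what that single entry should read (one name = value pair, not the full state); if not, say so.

step 8, x = 59

1. x = (26*38 + 9) mod 84 = 73 (in agreement)
2. x = (26*73 + 9) mod 84 = 59 (consistent with the printout)
3. x = (26*59 + 9) mod 84 = 31 (matches)
4. x = (26*31 + 9) mod 84 = 59 (consistent with the printout)
5. x = (26*59 + 9) mod 84 = 31 (in agreement)
6. x = (26*31 + 9) mod 84 = 59 (exactly as logged)
7. x = (26*59 + 9) mod 84 = 31 (confirmed correct)
8. x = (26*31 + 9) mod 84 = 59 (the printout disagrees here)
Conclusion: step 8 carries the first error; the entry should be x = 59.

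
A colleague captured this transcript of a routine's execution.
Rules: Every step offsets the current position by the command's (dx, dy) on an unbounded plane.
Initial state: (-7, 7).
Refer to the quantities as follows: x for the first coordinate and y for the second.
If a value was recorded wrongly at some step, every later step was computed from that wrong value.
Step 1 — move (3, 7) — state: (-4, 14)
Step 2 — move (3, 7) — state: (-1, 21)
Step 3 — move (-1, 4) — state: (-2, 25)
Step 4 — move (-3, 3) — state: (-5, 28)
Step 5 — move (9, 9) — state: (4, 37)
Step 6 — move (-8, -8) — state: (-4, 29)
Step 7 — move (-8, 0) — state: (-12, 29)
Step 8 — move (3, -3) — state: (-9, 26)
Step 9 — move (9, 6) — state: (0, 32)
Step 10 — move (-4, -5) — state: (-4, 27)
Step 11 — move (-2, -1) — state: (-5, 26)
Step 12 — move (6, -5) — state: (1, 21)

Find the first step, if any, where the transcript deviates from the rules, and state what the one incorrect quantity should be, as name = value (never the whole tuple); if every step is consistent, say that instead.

step 11, x = -6

Step 1: x = -7 + (3) = -4, y = 7 + (7) = 14 — matches.
Step 2: x = -4 + (3) = -1, y = 14 + (7) = 21 — exactly as logged.
Step 3: x = -1 + (-1) = -2, y = 21 + (4) = 25 — no discrepancy.
Step 4: x = -2 + (-3) = -5, y = 25 + (3) = 28 — matches.
Step 5: x = -5 + (9) = 4, y = 28 + (9) = 37 — confirmed correct.
Step 6: x = 4 + (-8) = -4, y = 37 + (-8) = 29 — no discrepancy.
Step 7: x = -4 + (-8) = -12, y = 29 + (0) = 29 — same as recorded.
Step 8: x = -12 + (3) = -9, y = 29 + (-3) = 26 — matches.
Step 9: x = -9 + (9) = 0, y = 26 + (6) = 32 — same as recorded.
Step 10: x = 0 + (-4) = -4, y = 32 + (-5) = 27 — same as recorded.
Step 11: x = -4 + (-2) = -6, y = 27 + (-1) = 26 — not what was recorded.
Conclusion: step 11 carries the first error; the entry should be x = -6.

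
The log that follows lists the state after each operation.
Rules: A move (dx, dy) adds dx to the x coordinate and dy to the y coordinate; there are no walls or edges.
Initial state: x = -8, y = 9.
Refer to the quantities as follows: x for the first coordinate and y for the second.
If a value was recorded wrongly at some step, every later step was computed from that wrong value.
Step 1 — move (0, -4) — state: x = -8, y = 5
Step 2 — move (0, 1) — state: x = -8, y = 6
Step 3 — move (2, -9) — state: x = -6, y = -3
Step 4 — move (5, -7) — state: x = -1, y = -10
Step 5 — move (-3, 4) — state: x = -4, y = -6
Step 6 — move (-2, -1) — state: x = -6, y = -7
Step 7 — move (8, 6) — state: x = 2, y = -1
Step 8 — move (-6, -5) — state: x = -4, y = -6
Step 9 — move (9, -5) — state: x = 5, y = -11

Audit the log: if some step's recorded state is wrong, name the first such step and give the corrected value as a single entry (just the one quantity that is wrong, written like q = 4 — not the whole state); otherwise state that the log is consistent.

1. x = -8 + (0) = -8, y = 9 + (-4) = 5 (agrees with the log)
2. x = -8 + (0) = -8, y = 5 + (1) = 6 (exactly as logged)
3. x = -8 + (2) = -6, y = 6 + (-9) = -3 (checks out)
4. x = -6 + (5) = -1, y = -3 + (-7) = -10 (agrees with the log)
5. x = -1 + (-3) = -4, y = -10 + (4) = -6 (exactly as logged)
6. x = -4 + (-2) = -6, y = -6 + (-1) = -7 (checks out)
7. x = -6 + (8) = 2, y = -7 + (6) = -1 (same as recorded)
8. x = 2 + (-6) = -4, y = -1 + (-5) = -6 (confirmed correct)
9. x = -4 + (9) = 5, y = -6 + (-5) = -11 (same as recorded)
Every step is consistent.

no error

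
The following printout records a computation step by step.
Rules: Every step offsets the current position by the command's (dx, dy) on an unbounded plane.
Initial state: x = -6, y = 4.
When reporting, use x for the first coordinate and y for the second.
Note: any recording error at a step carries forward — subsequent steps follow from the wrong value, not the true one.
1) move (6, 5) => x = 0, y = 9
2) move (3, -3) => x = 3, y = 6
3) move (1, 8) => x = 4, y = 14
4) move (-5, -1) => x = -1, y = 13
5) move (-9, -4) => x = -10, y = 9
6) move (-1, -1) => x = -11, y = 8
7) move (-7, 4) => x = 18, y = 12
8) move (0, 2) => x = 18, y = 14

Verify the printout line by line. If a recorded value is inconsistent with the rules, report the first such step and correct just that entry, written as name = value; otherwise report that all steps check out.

step 7, x = -18

Recomputing the run from the initial state:
step 1: x = 0, y = 9
step 2: x = 3, y = 6
step 3: x = 4, y = 14
step 4: x = -1, y = 13
step 5: x = -10, y = 9
step 6: x = -11, y = 8
step 7: x = -18, y = 12
step 8: x = -18, y = 14
The first disagreement with the printout is at step 7, where the value should be x = -18.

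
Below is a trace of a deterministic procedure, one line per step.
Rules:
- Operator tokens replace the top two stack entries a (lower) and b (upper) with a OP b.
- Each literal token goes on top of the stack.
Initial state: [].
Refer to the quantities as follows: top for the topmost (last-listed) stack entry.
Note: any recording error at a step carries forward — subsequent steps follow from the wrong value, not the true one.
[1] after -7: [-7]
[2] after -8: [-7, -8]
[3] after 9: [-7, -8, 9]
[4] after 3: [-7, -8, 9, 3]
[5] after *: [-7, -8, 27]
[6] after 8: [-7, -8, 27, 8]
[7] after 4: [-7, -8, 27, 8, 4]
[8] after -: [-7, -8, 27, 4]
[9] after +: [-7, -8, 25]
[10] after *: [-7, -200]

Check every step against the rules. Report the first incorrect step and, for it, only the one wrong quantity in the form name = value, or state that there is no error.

step 9, top = 31

step 1: push -7: top = -7 -> same as recorded
step 2: push -8: top = -8 -> consistent with the trace
step 3: push 9: top = 9 -> same as recorded
step 4: push 3: top = 3 -> exactly as logged
step 5: 9 * 3 = 27 -> matches
step 6: push 8: top = 8 -> consistent with the trace
step 7: push 4: top = 4 -> confirmed correct
step 8: 8 - 4 = 4 -> matches
step 9: 27 + 4 = 31 -> the entry is off here
The earliest wrong entry is at step 9: it should read top = 31.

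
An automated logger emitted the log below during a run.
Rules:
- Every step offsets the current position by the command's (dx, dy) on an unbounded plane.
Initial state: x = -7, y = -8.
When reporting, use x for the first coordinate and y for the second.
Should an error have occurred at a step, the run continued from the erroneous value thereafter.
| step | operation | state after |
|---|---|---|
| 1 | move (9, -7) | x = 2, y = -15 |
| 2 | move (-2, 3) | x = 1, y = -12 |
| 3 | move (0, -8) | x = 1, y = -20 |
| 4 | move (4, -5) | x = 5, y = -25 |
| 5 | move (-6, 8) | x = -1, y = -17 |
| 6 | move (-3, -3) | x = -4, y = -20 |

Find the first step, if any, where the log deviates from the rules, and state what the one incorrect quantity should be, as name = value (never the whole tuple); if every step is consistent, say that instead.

step 2, x = 0

step 1: x = -7 + (9) = 2, y = -8 + (-7) = -15 -> in agreement
step 2: x = 2 + (-2) = 0, y = -15 + (3) = -12 -> not what was recorded
Conclusion: step 2 carries the first error; the entry should be x = 0.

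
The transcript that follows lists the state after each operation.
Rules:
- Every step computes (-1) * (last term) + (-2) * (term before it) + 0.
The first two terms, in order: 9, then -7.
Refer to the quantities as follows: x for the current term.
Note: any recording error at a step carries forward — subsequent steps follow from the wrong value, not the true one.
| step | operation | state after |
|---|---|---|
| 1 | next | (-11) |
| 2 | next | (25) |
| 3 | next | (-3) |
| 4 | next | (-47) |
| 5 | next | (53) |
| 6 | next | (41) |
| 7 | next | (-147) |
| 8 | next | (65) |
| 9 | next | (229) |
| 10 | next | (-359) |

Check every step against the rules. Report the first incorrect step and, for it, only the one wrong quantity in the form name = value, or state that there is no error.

no error

Recomputing the run from the initial state:
step 1: x = -11
step 2: x = 25
step 3: x = -3
step 4: x = -47
step 5: x = 53
step 6: x = 41
step 7: x = -147
step 8: x = 65
step 9: x = 229
step 10: x = -359
This matches the transcript at every step.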